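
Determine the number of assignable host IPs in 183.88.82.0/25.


Host bits = 32 - 25 = 7
Total addresses = 2^7 = 128
Usable = total - 2 (network and broadcast)
Usable hosts: 126


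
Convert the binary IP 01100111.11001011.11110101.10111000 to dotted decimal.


01100111 = 103
11001011 = 203
11110101 = 245
10111000 = 184
IP: 103.203.245.184


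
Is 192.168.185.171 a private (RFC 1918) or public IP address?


RFC 1918 private ranges:
  10.0.0.0/8 (10.0.0.0 - 10.255.255.255)
  172.16.0.0/12 (172.16.0.0 - 172.31.255.255)
  192.168.0.0/16 (192.168.0.0 - 192.168.255.255)
Private (in 192.168.0.0/16)


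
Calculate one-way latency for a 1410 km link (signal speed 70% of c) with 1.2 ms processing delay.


Speed = 0.7 * 3e5 km/s = 210000 km/s
Propagation delay = 1410 / 210000 = 0.0067 s = 6.7143 ms
Processing delay = 1.2 ms
Total one-way latency = 7.9143 ms


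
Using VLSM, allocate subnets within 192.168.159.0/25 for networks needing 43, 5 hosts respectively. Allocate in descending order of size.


43 hosts -> /26 (62 usable): 192.168.159.0/26
5 hosts -> /29 (6 usable): 192.168.159.64/29
Allocation: 192.168.159.0/26 (43 hosts, 62 usable); 192.168.159.64/29 (5 hosts, 6 usable)


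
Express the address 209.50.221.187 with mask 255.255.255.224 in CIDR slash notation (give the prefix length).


Binary: 11111111.11111111.11111111.11100000
Count leading 1s
Prefix: /27


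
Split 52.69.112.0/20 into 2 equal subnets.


New prefix = 20 + 1 = 21
Each subnet has 2048 addresses
  52.69.112.0/21
  52.69.120.0/21
Subnets: 52.69.112.0/21, 52.69.120.0/21


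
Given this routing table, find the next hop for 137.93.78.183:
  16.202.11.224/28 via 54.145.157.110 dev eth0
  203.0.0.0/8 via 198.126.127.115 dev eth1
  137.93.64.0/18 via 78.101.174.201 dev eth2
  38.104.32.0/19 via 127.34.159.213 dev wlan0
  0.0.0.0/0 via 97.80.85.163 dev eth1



Longest prefix match for 137.93.78.183:
  /28 16.202.11.224: no
  /8 203.0.0.0: no
  /18 137.93.64.0: MATCH
  /19 38.104.32.0: no
  /0 0.0.0.0: MATCH
Selected: next-hop 78.101.174.201 via eth2 (matched /18)


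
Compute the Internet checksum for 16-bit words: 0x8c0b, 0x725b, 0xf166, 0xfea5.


Sum all words (with carry folding):
+ 0x8c0b = 0x8c0b
+ 0x725b = 0xfe66
+ 0xf166 = 0xefcd
+ 0xfea5 = 0xee73
One's complement: ~0xee73
Checksum = 0x118c


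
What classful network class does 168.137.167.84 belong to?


First octet: 168
Binary: 10101000
10xxxxxx -> Class B (128-191)
Class B, default mask 255.255.0.0 (/16)


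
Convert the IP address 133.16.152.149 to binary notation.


133 = 10000101
16 = 00010000
152 = 10011000
149 = 10010101
Binary: 10000101.00010000.10011000.10010101


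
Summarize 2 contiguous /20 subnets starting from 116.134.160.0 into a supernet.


Original prefix: /20
Number of subnets: 2 = 2^1
New prefix = 20 - 1 = 19
Supernet: 116.134.160.0/19


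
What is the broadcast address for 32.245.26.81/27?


Network: 32.245.26.64/27
Host bits = 5
Set all host bits to 1:
Broadcast: 32.245.26.95


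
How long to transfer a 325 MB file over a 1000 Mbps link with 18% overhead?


Effective throughput = 1000 * (1 - 18/100) = 820.0 Mbps
File size in Mb = 325 * 8 = 2600 Mb
Time = 2600 / 820.0
Time = 3.1707 seconds


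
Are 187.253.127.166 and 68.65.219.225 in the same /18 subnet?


Mask: 255.255.192.0
187.253.127.166 AND mask = 187.253.64.0
68.65.219.225 AND mask = 68.65.192.0
No, different subnets (187.253.64.0 vs 68.65.192.0)


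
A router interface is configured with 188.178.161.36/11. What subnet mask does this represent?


/11 means 11 network bits, 21 host bits
Binary: 11111111111000000000000000000000
Mask: 255.224.0.0


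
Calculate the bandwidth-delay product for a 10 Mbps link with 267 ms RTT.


BDP = bandwidth * RTT
= 10 Mbps * 267 ms
= 10 * 1e6 * 267 / 1000 bits
= 2670000 bits
= 333750 bytes
= 325.9277 KB
BDP = 2670000 bits (333750 bytes)


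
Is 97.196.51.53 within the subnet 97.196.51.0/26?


Subnet network: 97.196.51.0
Test IP AND mask: 97.196.51.0
Yes, 97.196.51.53 is in 97.196.51.0/26


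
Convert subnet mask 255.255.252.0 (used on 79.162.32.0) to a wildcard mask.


Subnet mask: 255.255.252.0
Wildcard = 255.255.255.255 - subnet mask
255 - 255 = 0
255 - 255 = 0
255 - 252 = 3
255 - 0 = 255
Wildcard: 0.0.3.255


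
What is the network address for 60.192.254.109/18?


IP:   00111100.11000000.11111110.01101101
Mask: 11111111.11111111.11000000.00000000
AND operation:
Net:  00111100.11000000.11000000.00000000
Network: 60.192.192.0/18


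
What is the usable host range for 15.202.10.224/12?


Network: 15.192.0.0
Broadcast: 15.207.255.255
First usable = network + 1
Last usable = broadcast - 1
Range: 15.192.0.1 to 15.207.255.254


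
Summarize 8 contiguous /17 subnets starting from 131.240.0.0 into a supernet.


Original prefix: /17
Number of subnets: 8 = 2^3
New prefix = 17 - 3 = 14
Supernet: 131.240.0.0/14


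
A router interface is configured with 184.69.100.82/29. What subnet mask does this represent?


/29 means 29 network bits, 3 host bits
Binary: 11111111111111111111111111111000
Mask: 255.255.255.248


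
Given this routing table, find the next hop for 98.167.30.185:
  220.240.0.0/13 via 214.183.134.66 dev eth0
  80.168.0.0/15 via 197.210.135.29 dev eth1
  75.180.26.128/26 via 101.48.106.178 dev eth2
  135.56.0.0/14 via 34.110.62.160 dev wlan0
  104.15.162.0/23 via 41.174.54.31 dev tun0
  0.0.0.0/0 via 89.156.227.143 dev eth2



Longest prefix match for 98.167.30.185:
  /13 220.240.0.0: no
  /15 80.168.0.0: no
  /26 75.180.26.128: no
  /14 135.56.0.0: no
  /23 104.15.162.0: no
  /0 0.0.0.0: MATCH
Selected: next-hop 89.156.227.143 via eth2 (matched /0)


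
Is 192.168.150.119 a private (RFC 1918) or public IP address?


RFC 1918 private ranges:
  10.0.0.0/8 (10.0.0.0 - 10.255.255.255)
  172.16.0.0/12 (172.16.0.0 - 172.31.255.255)
  192.168.0.0/16 (192.168.0.0 - 192.168.255.255)
Private (in 192.168.0.0/16)


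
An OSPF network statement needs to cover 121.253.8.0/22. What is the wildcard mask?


Subnet mask: 255.255.252.0
Wildcard = 255.255.255.255 - subnet mask
255 - 255 = 0
255 - 255 = 0
255 - 252 = 3
255 - 0 = 255
Wildcard: 0.0.3.255


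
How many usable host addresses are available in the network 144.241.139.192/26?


Host bits = 32 - 26 = 6
Total addresses = 2^6 = 64
Usable = total - 2 (network and broadcast)
Usable hosts: 62


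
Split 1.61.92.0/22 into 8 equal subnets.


New prefix = 22 + 3 = 25
Each subnet has 128 addresses
  1.61.92.0/25
  1.61.92.128/25
  1.61.93.0/25
  1.61.93.128/25
  1.61.94.0/25
  1.61.94.128/25
  1.61.95.0/25
  1.61.95.128/25
Subnets: 1.61.92.0/25, 1.61.92.128/25, 1.61.93.0/25, 1.61.93.128/25, 1.61.94.0/25, 1.61.94.128/25, 1.61.95.0/25, 1.61.95.128/25


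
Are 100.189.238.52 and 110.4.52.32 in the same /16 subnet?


Mask: 255.255.0.0
100.189.238.52 AND mask = 100.189.0.0
110.4.52.32 AND mask = 110.4.0.0
No, different subnets (100.189.0.0 vs 110.4.0.0)


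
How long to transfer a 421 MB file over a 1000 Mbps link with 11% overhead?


Effective throughput = 1000 * (1 - 11/100) = 890 Mbps
File size in Mb = 421 * 8 = 3368 Mb
Time = 3368 / 890
Time = 3.7843 seconds


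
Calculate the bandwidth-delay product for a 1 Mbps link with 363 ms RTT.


BDP = bandwidth * RTT
= 1 Mbps * 363 ms
= 1 * 1e6 * 363 / 1000 bits
= 363000 bits
= 45375 bytes
= 44.3115 KB
BDP = 363000 bits (45375 bytes)


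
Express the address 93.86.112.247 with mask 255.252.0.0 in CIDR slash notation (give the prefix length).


Binary: 11111111.11111100.00000000.00000000
Count leading 1s
Prefix: /14


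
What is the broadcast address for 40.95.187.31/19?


Network: 40.95.160.0/19
Host bits = 13
Set all host bits to 1:
Broadcast: 40.95.191.255


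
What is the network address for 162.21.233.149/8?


IP:   10100010.00010101.11101001.10010101
Mask: 11111111.00000000.00000000.00000000
AND operation:
Net:  10100010.00000000.00000000.00000000
Network: 162.0.0.0/8


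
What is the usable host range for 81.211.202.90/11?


Network: 81.192.0.0
Broadcast: 81.223.255.255
First usable = network + 1
Last usable = broadcast - 1
Range: 81.192.0.1 to 81.223.255.254


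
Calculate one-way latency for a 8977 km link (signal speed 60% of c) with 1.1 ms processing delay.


Speed = 0.6 * 3e5 km/s = 180000 km/s
Propagation delay = 8977 / 180000 = 0.0499 s = 49.8722 ms
Processing delay = 1.1 ms
Total one-way latency = 50.9722 ms


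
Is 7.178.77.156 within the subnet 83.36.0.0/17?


Subnet network: 83.36.0.0
Test IP AND mask: 7.178.0.0
No, 7.178.77.156 is not in 83.36.0.0/17


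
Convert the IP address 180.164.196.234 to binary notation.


180 = 10110100
164 = 10100100
196 = 11000100
234 = 11101010
Binary: 10110100.10100100.11000100.11101010


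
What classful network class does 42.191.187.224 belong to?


First octet: 42
Binary: 00101010
0xxxxxxx -> Class A (1-126)
Class A, default mask 255.0.0.0 (/8)


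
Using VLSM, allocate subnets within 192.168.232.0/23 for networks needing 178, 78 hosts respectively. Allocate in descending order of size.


178 hosts -> /24 (254 usable): 192.168.232.0/24
78 hosts -> /25 (126 usable): 192.168.233.0/25
Allocation: 192.168.232.0/24 (178 hosts, 254 usable); 192.168.233.0/25 (78 hosts, 126 usable)


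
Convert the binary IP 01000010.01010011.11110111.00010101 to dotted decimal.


01000010 = 66
01010011 = 83
11110111 = 247
00010101 = 21
IP: 66.83.247.21


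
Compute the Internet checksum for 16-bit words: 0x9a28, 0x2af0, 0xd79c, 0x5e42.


Sum all words (with carry folding):
+ 0x9a28 = 0x9a28
+ 0x2af0 = 0xc518
+ 0xd79c = 0x9cb5
+ 0x5e42 = 0xfaf7
One's complement: ~0xfaf7
Checksum = 0x0508


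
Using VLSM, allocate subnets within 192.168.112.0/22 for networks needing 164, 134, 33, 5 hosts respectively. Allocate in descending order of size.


164 hosts -> /24 (254 usable): 192.168.112.0/24
134 hosts -> /24 (254 usable): 192.168.113.0/24
33 hosts -> /26 (62 usable): 192.168.114.0/26
5 hosts -> /29 (6 usable): 192.168.114.64/29
Allocation: 192.168.112.0/24 (164 hosts, 254 usable); 192.168.113.0/24 (134 hosts, 254 usable); 192.168.114.0/26 (33 hosts, 62 usable); 192.168.114.64/29 (5 hosts, 6 usable)


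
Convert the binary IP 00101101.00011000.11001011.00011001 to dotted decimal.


00101101 = 45
00011000 = 24
11001011 = 203
00011001 = 25
IP: 45.24.203.25


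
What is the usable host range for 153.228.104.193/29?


Network: 153.228.104.192
Broadcast: 153.228.104.199
First usable = network + 1
Last usable = broadcast - 1
Range: 153.228.104.193 to 153.228.104.198


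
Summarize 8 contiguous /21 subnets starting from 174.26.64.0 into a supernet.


Original prefix: /21
Number of subnets: 8 = 2^3
New prefix = 21 - 3 = 18
Supernet: 174.26.64.0/18


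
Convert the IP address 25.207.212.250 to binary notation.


25 = 00011001
207 = 11001111
212 = 11010100
250 = 11111010
Binary: 00011001.11001111.11010100.11111010


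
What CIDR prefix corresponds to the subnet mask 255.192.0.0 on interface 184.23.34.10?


Binary: 11111111.11000000.00000000.00000000
Count leading 1s
Prefix: /10


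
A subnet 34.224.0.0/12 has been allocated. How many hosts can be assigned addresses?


Host bits = 32 - 12 = 20
Total addresses = 2^20 = 1048576
Usable = total - 2 (network and broadcast)
Usable hosts: 1048574


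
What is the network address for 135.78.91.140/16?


IP:   10000111.01001110.01011011.10001100
Mask: 11111111.11111111.00000000.00000000
AND operation:
Net:  10000111.01001110.00000000.00000000
Network: 135.78.0.0/16


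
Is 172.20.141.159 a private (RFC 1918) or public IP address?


RFC 1918 private ranges:
  10.0.0.0/8 (10.0.0.0 - 10.255.255.255)
  172.16.0.0/12 (172.16.0.0 - 172.31.255.255)
  192.168.0.0/16 (192.168.0.0 - 192.168.255.255)
Private (in 172.16.0.0/12)


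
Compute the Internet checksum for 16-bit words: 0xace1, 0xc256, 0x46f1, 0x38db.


Sum all words (with carry folding):
+ 0xace1 = 0xace1
+ 0xc256 = 0x6f38
+ 0x46f1 = 0xb629
+ 0x38db = 0xef04
One's complement: ~0xef04
Checksum = 0x10fb


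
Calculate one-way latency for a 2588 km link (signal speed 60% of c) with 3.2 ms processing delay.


Speed = 0.6 * 3e5 km/s = 180000 km/s
Propagation delay = 2588 / 180000 = 0.0144 s = 14.3778 ms
Processing delay = 3.2 ms
Total one-way latency = 17.5778 ms


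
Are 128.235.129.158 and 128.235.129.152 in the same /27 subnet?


Mask: 255.255.255.224
128.235.129.158 AND mask = 128.235.129.128
128.235.129.152 AND mask = 128.235.129.128
Yes, same subnet (128.235.129.128)


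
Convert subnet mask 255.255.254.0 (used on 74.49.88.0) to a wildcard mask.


Subnet mask: 255.255.254.0
Wildcard = 255.255.255.255 - subnet mask
255 - 255 = 0
255 - 255 = 0
255 - 254 = 1
255 - 0 = 255
Wildcard: 0.0.1.255


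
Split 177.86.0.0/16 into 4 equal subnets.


New prefix = 16 + 2 = 18
Each subnet has 16384 addresses
  177.86.0.0/18
  177.86.64.0/18
  177.86.128.0/18
  177.86.192.0/18
Subnets: 177.86.0.0/18, 177.86.64.0/18, 177.86.128.0/18, 177.86.192.0/18


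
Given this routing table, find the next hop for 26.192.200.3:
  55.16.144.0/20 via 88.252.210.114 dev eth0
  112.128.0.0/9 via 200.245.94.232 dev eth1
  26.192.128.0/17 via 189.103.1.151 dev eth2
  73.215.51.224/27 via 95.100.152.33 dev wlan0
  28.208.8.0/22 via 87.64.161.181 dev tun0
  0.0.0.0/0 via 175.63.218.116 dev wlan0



Longest prefix match for 26.192.200.3:
  /20 55.16.144.0: no
  /9 112.128.0.0: no
  /17 26.192.128.0: MATCH
  /27 73.215.51.224: no
  /22 28.208.8.0: no
  /0 0.0.0.0: MATCH
Selected: next-hop 189.103.1.151 via eth2 (matched /17)


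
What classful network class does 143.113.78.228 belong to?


First octet: 143
Binary: 10001111
10xxxxxx -> Class B (128-191)
Class B, default mask 255.255.0.0 (/16)


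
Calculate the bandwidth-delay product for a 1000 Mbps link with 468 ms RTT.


BDP = bandwidth * RTT
= 1000 Mbps * 468 ms
= 1000 * 1e6 * 468 / 1000 bits
= 468000000 bits
= 58500000 bytes
= 57128.9062 KB
BDP = 468000000 bits (58500000 bytes)


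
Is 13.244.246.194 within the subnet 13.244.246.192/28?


Subnet network: 13.244.246.192
Test IP AND mask: 13.244.246.192
Yes, 13.244.246.194 is in 13.244.246.192/28


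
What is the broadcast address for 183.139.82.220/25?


Network: 183.139.82.128/25
Host bits = 7
Set all host bits to 1:
Broadcast: 183.139.82.255


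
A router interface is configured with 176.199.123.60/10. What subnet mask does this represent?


/10 means 10 network bits, 22 host bits
Binary: 11111111110000000000000000000000
Mask: 255.192.0.0


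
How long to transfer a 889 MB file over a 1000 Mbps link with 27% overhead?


Effective throughput = 1000 * (1 - 27/100) = 730 Mbps
File size in Mb = 889 * 8 = 7112 Mb
Time = 7112 / 730
Time = 9.7425 seconds


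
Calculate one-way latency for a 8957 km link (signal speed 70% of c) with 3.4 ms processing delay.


Speed = 0.7 * 3e5 km/s = 210000 km/s
Propagation delay = 8957 / 210000 = 0.0427 s = 42.6524 ms
Processing delay = 3.4 ms
Total one-way latency = 46.0524 ms


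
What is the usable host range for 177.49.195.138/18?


Network: 177.49.192.0
Broadcast: 177.49.255.255
First usable = network + 1
Last usable = broadcast - 1
Range: 177.49.192.1 to 177.49.255.254


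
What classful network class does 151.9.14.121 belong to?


First octet: 151
Binary: 10010111
10xxxxxx -> Class B (128-191)
Class B, default mask 255.255.0.0 (/16)


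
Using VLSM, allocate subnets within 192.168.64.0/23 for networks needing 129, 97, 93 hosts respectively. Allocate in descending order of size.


129 hosts -> /24 (254 usable): 192.168.64.0/24
97 hosts -> /25 (126 usable): 192.168.65.0/25
93 hosts -> /25 (126 usable): 192.168.65.128/25
Allocation: 192.168.64.0/24 (129 hosts, 254 usable); 192.168.65.0/25 (97 hosts, 126 usable); 192.168.65.128/25 (93 hosts, 126 usable)


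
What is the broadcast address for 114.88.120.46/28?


Network: 114.88.120.32/28
Host bits = 4
Set all host bits to 1:
Broadcast: 114.88.120.47


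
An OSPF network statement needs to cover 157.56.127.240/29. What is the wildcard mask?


Subnet mask: 255.255.255.248
Wildcard = 255.255.255.255 - subnet mask
255 - 255 = 0
255 - 255 = 0
255 - 255 = 0
255 - 248 = 7
Wildcard: 0.0.0.7


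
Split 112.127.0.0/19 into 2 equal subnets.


New prefix = 19 + 1 = 20
Each subnet has 4096 addresses
  112.127.0.0/20
  112.127.16.0/20
Subnets: 112.127.0.0/20, 112.127.16.0/20


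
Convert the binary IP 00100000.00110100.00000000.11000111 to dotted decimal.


00100000 = 32
00110100 = 52
00000000 = 0
11000111 = 199
IP: 32.52.0.199


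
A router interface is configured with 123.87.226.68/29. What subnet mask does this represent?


/29 means 29 network bits, 3 host bits
Binary: 11111111111111111111111111111000
Mask: 255.255.255.248


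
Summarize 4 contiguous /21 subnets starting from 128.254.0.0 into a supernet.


Original prefix: /21
Number of subnets: 4 = 2^2
New prefix = 21 - 2 = 19
Supernet: 128.254.0.0/19


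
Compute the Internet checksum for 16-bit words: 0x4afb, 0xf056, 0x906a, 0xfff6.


Sum all words (with carry folding):
+ 0x4afb = 0x4afb
+ 0xf056 = 0x3b52
+ 0x906a = 0xcbbc
+ 0xfff6 = 0xcbb3
One's complement: ~0xcbb3
Checksum = 0x344c


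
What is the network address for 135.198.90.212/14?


IP:   10000111.11000110.01011010.11010100
Mask: 11111111.11111100.00000000.00000000
AND operation:
Net:  10000111.11000100.00000000.00000000
Network: 135.196.0.0/14


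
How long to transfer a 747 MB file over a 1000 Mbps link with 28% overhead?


Effective throughput = 1000 * (1 - 28/100) = 720 Mbps
File size in Mb = 747 * 8 = 5976 Mb
Time = 5976 / 720
Time = 8.3 seconds


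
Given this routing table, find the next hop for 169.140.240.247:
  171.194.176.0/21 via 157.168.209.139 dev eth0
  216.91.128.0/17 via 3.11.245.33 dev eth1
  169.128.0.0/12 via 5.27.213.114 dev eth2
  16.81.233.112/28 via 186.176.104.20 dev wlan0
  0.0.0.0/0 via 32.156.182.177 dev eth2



Longest prefix match for 169.140.240.247:
  /21 171.194.176.0: no
  /17 216.91.128.0: no
  /12 169.128.0.0: MATCH
  /28 16.81.233.112: no
  /0 0.0.0.0: MATCH
Selected: next-hop 5.27.213.114 via eth2 (matched /12)


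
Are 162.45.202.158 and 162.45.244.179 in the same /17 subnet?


Mask: 255.255.128.0
162.45.202.158 AND mask = 162.45.128.0
162.45.244.179 AND mask = 162.45.128.0
Yes, same subnet (162.45.128.0)


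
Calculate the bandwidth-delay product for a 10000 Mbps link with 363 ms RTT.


BDP = bandwidth * RTT
= 10000 Mbps * 363 ms
= 10000 * 1e6 * 363 / 1000 bits
= 3630000000 bits
= 453750000 bytes
= 443115.2344 KB
BDP = 3630000000 bits (453750000 bytes)


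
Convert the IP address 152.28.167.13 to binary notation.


152 = 10011000
28 = 00011100
167 = 10100111
13 = 00001101
Binary: 10011000.00011100.10100111.00001101


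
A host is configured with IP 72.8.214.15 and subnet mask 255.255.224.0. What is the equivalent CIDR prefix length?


Binary: 11111111.11111111.11100000.00000000
Count leading 1s
Prefix: /19


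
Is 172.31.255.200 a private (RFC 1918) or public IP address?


RFC 1918 private ranges:
  10.0.0.0/8 (10.0.0.0 - 10.255.255.255)
  172.16.0.0/12 (172.16.0.0 - 172.31.255.255)
  192.168.0.0/16 (192.168.0.0 - 192.168.255.255)
Private (in 172.16.0.0/12)


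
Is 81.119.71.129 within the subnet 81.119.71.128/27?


Subnet network: 81.119.71.128
Test IP AND mask: 81.119.71.128
Yes, 81.119.71.129 is in 81.119.71.128/27


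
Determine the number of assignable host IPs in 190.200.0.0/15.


Host bits = 32 - 15 = 17
Total addresses = 2^17 = 131072
Usable = total - 2 (network and broadcast)
Usable hosts: 131070


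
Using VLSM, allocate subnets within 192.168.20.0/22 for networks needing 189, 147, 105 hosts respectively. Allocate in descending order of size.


189 hosts -> /24 (254 usable): 192.168.20.0/24
147 hosts -> /24 (254 usable): 192.168.21.0/24
105 hosts -> /25 (126 usable): 192.168.22.0/25
Allocation: 192.168.20.0/24 (189 hosts, 254 usable); 192.168.21.0/24 (147 hosts, 254 usable); 192.168.22.0/25 (105 hosts, 126 usable)


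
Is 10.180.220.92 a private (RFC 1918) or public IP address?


RFC 1918 private ranges:
  10.0.0.0/8 (10.0.0.0 - 10.255.255.255)
  172.16.0.0/12 (172.16.0.0 - 172.31.255.255)
  192.168.0.0/16 (192.168.0.0 - 192.168.255.255)
Private (in 10.0.0.0/8)


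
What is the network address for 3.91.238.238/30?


IP:   00000011.01011011.11101110.11101110
Mask: 11111111.11111111.11111111.11111100
AND operation:
Net:  00000011.01011011.11101110.11101100
Network: 3.91.238.236/30


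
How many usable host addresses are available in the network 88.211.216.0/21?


Host bits = 32 - 21 = 11
Total addresses = 2^11 = 2048
Usable = total - 2 (network and broadcast)
Usable hosts: 2046


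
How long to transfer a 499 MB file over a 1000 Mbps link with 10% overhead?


Effective throughput = 1000 * (1 - 10/100) = 900 Mbps
File size in Mb = 499 * 8 = 3992 Mb
Time = 3992 / 900
Time = 4.4356 seconds


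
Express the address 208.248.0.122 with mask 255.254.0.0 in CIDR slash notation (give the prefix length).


Binary: 11111111.11111110.00000000.00000000
Count leading 1s
Prefix: /15


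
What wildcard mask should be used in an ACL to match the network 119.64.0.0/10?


Subnet mask: 255.192.0.0
Wildcard = 255.255.255.255 - subnet mask
255 - 255 = 0
255 - 192 = 63
255 - 0 = 255
255 - 0 = 255
Wildcard: 0.63.255.255


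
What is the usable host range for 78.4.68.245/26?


Network: 78.4.68.192
Broadcast: 78.4.68.255
First usable = network + 1
Last usable = broadcast - 1
Range: 78.4.68.193 to 78.4.68.254


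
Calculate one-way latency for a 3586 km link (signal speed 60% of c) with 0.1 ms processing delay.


Speed = 0.6 * 3e5 km/s = 180000 km/s
Propagation delay = 3586 / 180000 = 0.0199 s = 19.9222 ms
Processing delay = 0.1 ms
Total one-way latency = 20.0222 ms


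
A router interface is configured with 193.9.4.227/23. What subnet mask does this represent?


/23 means 23 network bits, 9 host bits
Binary: 11111111111111111111111000000000
Mask: 255.255.254.0


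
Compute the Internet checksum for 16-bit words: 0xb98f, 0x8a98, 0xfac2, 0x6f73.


Sum all words (with carry folding):
+ 0xb98f = 0xb98f
+ 0x8a98 = 0x4428
+ 0xfac2 = 0x3eeb
+ 0x6f73 = 0xae5e
One's complement: ~0xae5e
Checksum = 0x51a1


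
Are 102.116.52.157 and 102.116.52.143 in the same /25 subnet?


Mask: 255.255.255.128
102.116.52.157 AND mask = 102.116.52.128
102.116.52.143 AND mask = 102.116.52.128
Yes, same subnet (102.116.52.128)


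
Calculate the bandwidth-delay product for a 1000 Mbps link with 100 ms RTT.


BDP = bandwidth * RTT
= 1000 Mbps * 100 ms
= 1000 * 1e6 * 100 / 1000 bits
= 100000000 bits
= 12500000 bytes
= 12207.0312 KB
BDP = 100000000 bits (12500000 bytes)


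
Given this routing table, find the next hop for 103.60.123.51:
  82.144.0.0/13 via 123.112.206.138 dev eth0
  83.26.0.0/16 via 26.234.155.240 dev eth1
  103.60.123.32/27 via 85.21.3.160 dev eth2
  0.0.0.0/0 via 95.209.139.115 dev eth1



Longest prefix match for 103.60.123.51:
  /13 82.144.0.0: no
  /16 83.26.0.0: no
  /27 103.60.123.32: MATCH
  /0 0.0.0.0: MATCH
Selected: next-hop 85.21.3.160 via eth2 (matched /27)


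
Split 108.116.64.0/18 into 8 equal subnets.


New prefix = 18 + 3 = 21
Each subnet has 2048 addresses
  108.116.64.0/21
  108.116.72.0/21
  108.116.80.0/21
  108.116.88.0/21
  108.116.96.0/21
  108.116.104.0/21
  108.116.112.0/21
  108.116.120.0/21
Subnets: 108.116.64.0/21, 108.116.72.0/21, 108.116.80.0/21, 108.116.88.0/21, 108.116.96.0/21, 108.116.104.0/21, 108.116.112.0/21, 108.116.120.0/21


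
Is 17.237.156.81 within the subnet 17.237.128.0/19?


Subnet network: 17.237.128.0
Test IP AND mask: 17.237.128.0
Yes, 17.237.156.81 is in 17.237.128.0/19


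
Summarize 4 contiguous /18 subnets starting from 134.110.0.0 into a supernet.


Original prefix: /18
Number of subnets: 4 = 2^2
New prefix = 18 - 2 = 16
Supernet: 134.110.0.0/16


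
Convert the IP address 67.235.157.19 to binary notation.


67 = 01000011
235 = 11101011
157 = 10011101
19 = 00010011
Binary: 01000011.11101011.10011101.00010011


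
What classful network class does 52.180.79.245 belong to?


First octet: 52
Binary: 00110100
0xxxxxxx -> Class A (1-126)
Class A, default mask 255.0.0.0 (/8)


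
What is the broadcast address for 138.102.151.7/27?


Network: 138.102.151.0/27
Host bits = 5
Set all host bits to 1:
Broadcast: 138.102.151.31


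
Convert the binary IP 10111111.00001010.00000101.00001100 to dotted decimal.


10111111 = 191
00001010 = 10
00000101 = 5
00001100 = 12
IP: 191.10.5.12


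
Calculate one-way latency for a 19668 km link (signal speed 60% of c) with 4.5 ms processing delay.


Speed = 0.6 * 3e5 km/s = 180000 km/s
Propagation delay = 19668 / 180000 = 0.1093 s = 109.2667 ms
Processing delay = 4.5 ms
Total one-way latency = 113.7667 ms


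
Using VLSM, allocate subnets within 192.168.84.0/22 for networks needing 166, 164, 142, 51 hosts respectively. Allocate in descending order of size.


166 hosts -> /24 (254 usable): 192.168.84.0/24
164 hosts -> /24 (254 usable): 192.168.85.0/24
142 hosts -> /24 (254 usable): 192.168.86.0/24
51 hosts -> /26 (62 usable): 192.168.87.0/26
Allocation: 192.168.84.0/24 (166 hosts, 254 usable); 192.168.85.0/24 (164 hosts, 254 usable); 192.168.86.0/24 (142 hosts, 254 usable); 192.168.87.0/26 (51 hosts, 62 usable)


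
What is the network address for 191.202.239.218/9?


IP:   10111111.11001010.11101111.11011010
Mask: 11111111.10000000.00000000.00000000
AND operation:
Net:  10111111.10000000.00000000.00000000
Network: 191.128.0.0/9


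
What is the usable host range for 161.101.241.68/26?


Network: 161.101.241.64
Broadcast: 161.101.241.127
First usable = network + 1
Last usable = broadcast - 1
Range: 161.101.241.65 to 161.101.241.126


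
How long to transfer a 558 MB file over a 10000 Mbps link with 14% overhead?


Effective throughput = 10000 * (1 - 14/100) = 8600 Mbps
File size in Mb = 558 * 8 = 4464 Mb
Time = 4464 / 8600
Time = 0.5191 seconds


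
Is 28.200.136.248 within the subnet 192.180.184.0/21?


Subnet network: 192.180.184.0
Test IP AND mask: 28.200.136.0
No, 28.200.136.248 is not in 192.180.184.0/21


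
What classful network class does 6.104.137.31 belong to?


First octet: 6
Binary: 00000110
0xxxxxxx -> Class A (1-126)
Class A, default mask 255.0.0.0 (/8)


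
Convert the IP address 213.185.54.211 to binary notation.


213 = 11010101
185 = 10111001
54 = 00110110
211 = 11010011
Binary: 11010101.10111001.00110110.11010011


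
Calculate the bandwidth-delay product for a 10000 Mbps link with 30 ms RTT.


BDP = bandwidth * RTT
= 10000 Mbps * 30 ms
= 10000 * 1e6 * 30 / 1000 bits
= 300000000 bits
= 37500000 bytes
= 36621.0938 KB
BDP = 300000000 bits (37500000 bytes)


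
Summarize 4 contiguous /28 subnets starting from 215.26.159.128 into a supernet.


Original prefix: /28
Number of subnets: 4 = 2^2
New prefix = 28 - 2 = 26
Supernet: 215.26.159.128/26


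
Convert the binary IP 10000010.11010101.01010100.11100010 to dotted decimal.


10000010 = 130
11010101 = 213
01010100 = 84
11100010 = 226
IP: 130.213.84.226


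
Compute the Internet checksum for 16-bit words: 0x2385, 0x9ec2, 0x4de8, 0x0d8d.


Sum all words (with carry folding):
+ 0x2385 = 0x2385
+ 0x9ec2 = 0xc247
+ 0x4de8 = 0x1030
+ 0x0d8d = 0x1dbd
One's complement: ~0x1dbd
Checksum = 0xe242


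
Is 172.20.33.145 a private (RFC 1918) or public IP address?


RFC 1918 private ranges:
  10.0.0.0/8 (10.0.0.0 - 10.255.255.255)
  172.16.0.0/12 (172.16.0.0 - 172.31.255.255)
  192.168.0.0/16 (192.168.0.0 - 192.168.255.255)
Private (in 172.16.0.0/12)


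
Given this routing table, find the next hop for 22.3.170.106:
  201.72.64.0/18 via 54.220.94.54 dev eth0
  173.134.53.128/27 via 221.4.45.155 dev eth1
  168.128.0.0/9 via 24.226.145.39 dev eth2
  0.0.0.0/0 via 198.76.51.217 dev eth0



Longest prefix match for 22.3.170.106:
  /18 201.72.64.0: no
  /27 173.134.53.128: no
  /9 168.128.0.0: no
  /0 0.0.0.0: MATCH
Selected: next-hop 198.76.51.217 via eth0 (matched /0)


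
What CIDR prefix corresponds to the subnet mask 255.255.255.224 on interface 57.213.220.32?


Binary: 11111111.11111111.11111111.11100000
Count leading 1s
Prefix: /27


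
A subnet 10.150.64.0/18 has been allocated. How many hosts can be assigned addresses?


Host bits = 32 - 18 = 14
Total addresses = 2^14 = 16384
Usable = total - 2 (network and broadcast)
Usable hosts: 16382


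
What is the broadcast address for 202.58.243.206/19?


Network: 202.58.224.0/19
Host bits = 13
Set all host bits to 1:
Broadcast: 202.58.255.255


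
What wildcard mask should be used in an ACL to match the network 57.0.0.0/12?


Subnet mask: 255.240.0.0
Wildcard = 255.255.255.255 - subnet mask
255 - 255 = 0
255 - 240 = 15
255 - 0 = 255
255 - 0 = 255
Wildcard: 0.15.255.255


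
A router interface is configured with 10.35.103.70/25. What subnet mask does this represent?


/25 means 25 network bits, 7 host bits
Binary: 11111111111111111111111110000000
Mask: 255.255.255.128


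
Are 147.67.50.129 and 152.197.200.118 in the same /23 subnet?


Mask: 255.255.254.0
147.67.50.129 AND mask = 147.67.50.0
152.197.200.118 AND mask = 152.197.200.0
No, different subnets (147.67.50.0 vs 152.197.200.0)


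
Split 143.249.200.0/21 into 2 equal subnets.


New prefix = 21 + 1 = 22
Each subnet has 1024 addresses
  143.249.200.0/22
  143.249.204.0/22
Subnets: 143.249.200.0/22, 143.249.204.0/22


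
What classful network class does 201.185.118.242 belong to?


First octet: 201
Binary: 11001001
110xxxxx -> Class C (192-223)
Class C, default mask 255.255.255.0 (/24)


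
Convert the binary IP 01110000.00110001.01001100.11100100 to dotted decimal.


01110000 = 112
00110001 = 49
01001100 = 76
11100100 = 228
IP: 112.49.76.228


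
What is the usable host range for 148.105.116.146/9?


Network: 148.0.0.0
Broadcast: 148.127.255.255
First usable = network + 1
Last usable = broadcast - 1
Range: 148.0.0.1 to 148.127.255.254


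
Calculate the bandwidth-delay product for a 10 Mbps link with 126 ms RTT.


BDP = bandwidth * RTT
= 10 Mbps * 126 ms
= 10 * 1e6 * 126 / 1000 bits
= 1260000 bits
= 157500 bytes
= 153.8086 KB
BDP = 1260000 bits (157500 bytes)


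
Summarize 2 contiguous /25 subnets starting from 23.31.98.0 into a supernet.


Original prefix: /25
Number of subnets: 2 = 2^1
New prefix = 25 - 1 = 24
Supernet: 23.31.98.0/24


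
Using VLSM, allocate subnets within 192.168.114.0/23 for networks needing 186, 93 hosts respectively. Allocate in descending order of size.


186 hosts -> /24 (254 usable): 192.168.114.0/24
93 hosts -> /25 (126 usable): 192.168.115.0/25
Allocation: 192.168.114.0/24 (186 hosts, 254 usable); 192.168.115.0/25 (93 hosts, 126 usable)


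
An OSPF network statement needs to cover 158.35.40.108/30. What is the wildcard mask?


Subnet mask: 255.255.255.252
Wildcard = 255.255.255.255 - subnet mask
255 - 255 = 0
255 - 255 = 0
255 - 255 = 0
255 - 252 = 3
Wildcard: 0.0.0.3


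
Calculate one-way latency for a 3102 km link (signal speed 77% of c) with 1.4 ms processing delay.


Speed = 0.77 * 3e5 km/s = 231000 km/s
Propagation delay = 3102 / 231000 = 0.0134 s = 13.4286 ms
Processing delay = 1.4 ms
Total one-way latency = 14.8286 ms


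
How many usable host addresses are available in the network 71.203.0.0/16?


Host bits = 32 - 16 = 16
Total addresses = 2^16 = 65536
Usable = total - 2 (network and broadcast)
Usable hosts: 65534


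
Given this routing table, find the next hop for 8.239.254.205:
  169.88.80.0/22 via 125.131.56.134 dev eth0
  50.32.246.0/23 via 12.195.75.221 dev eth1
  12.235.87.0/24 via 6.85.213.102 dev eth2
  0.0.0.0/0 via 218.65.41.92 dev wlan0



Longest prefix match for 8.239.254.205:
  /22 169.88.80.0: no
  /23 50.32.246.0: no
  /24 12.235.87.0: no
  /0 0.0.0.0: MATCH
Selected: next-hop 218.65.41.92 via wlan0 (matched /0)


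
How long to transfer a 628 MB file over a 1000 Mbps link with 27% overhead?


Effective throughput = 1000 * (1 - 27/100) = 730 Mbps
File size in Mb = 628 * 8 = 5024 Mb
Time = 5024 / 730
Time = 6.8822 seconds


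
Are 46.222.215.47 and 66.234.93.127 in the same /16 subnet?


Mask: 255.255.0.0
46.222.215.47 AND mask = 46.222.0.0
66.234.93.127 AND mask = 66.234.0.0
No, different subnets (46.222.0.0 vs 66.234.0.0)


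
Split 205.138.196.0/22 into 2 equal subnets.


New prefix = 22 + 1 = 23
Each subnet has 512 addresses
  205.138.196.0/23
  205.138.198.0/23
Subnets: 205.138.196.0/23, 205.138.198.0/23


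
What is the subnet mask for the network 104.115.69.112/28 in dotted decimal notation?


/28 means 28 network bits, 4 host bits
Binary: 11111111111111111111111111110000
Mask: 255.255.255.240


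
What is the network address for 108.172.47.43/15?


IP:   01101100.10101100.00101111.00101011
Mask: 11111111.11111110.00000000.00000000
AND operation:
Net:  01101100.10101100.00000000.00000000
Network: 108.172.0.0/15


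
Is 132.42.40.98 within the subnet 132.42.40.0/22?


Subnet network: 132.42.40.0
Test IP AND mask: 132.42.40.0
Yes, 132.42.40.98 is in 132.42.40.0/22


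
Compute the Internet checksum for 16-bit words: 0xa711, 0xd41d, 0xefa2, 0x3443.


Sum all words (with carry folding):
+ 0xa711 = 0xa711
+ 0xd41d = 0x7b2f
+ 0xefa2 = 0x6ad2
+ 0x3443 = 0x9f15
One's complement: ~0x9f15
Checksum = 0x60ea


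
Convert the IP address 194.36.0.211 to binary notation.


194 = 11000010
36 = 00100100
0 = 00000000
211 = 11010011
Binary: 11000010.00100100.00000000.11010011


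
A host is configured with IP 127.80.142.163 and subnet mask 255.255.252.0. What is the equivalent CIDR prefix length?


Binary: 11111111.11111111.11111100.00000000
Count leading 1s
Prefix: /22


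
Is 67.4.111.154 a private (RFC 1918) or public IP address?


RFC 1918 private ranges:
  10.0.0.0/8 (10.0.0.0 - 10.255.255.255)
  172.16.0.0/12 (172.16.0.0 - 172.31.255.255)
  192.168.0.0/16 (192.168.0.0 - 192.168.255.255)
Public (not in any RFC 1918 range)


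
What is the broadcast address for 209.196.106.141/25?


Network: 209.196.106.128/25
Host bits = 7
Set all host bits to 1:
Broadcast: 209.196.106.255


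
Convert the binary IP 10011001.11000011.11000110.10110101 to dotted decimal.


10011001 = 153
11000011 = 195
11000110 = 198
10110101 = 181
IP: 153.195.198.181


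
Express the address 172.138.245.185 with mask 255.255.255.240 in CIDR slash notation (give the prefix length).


Binary: 11111111.11111111.11111111.11110000
Count leading 1s
Prefix: /28


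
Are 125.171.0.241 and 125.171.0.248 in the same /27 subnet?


Mask: 255.255.255.224
125.171.0.241 AND mask = 125.171.0.224
125.171.0.248 AND mask = 125.171.0.224
Yes, same subnet (125.171.0.224)


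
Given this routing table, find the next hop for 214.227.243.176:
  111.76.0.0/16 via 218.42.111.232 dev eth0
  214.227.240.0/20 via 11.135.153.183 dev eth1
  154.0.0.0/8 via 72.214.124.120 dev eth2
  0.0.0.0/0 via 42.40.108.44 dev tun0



Longest prefix match for 214.227.243.176:
  /16 111.76.0.0: no
  /20 214.227.240.0: MATCH
  /8 154.0.0.0: no
  /0 0.0.0.0: MATCH
Selected: next-hop 11.135.153.183 via eth1 (matched /20)


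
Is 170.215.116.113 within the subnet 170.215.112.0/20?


Subnet network: 170.215.112.0
Test IP AND mask: 170.215.112.0
Yes, 170.215.116.113 is in 170.215.112.0/20


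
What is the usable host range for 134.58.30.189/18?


Network: 134.58.0.0
Broadcast: 134.58.63.255
First usable = network + 1
Last usable = broadcast - 1
Range: 134.58.0.1 to 134.58.63.254


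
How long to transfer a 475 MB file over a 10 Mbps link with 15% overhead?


Effective throughput = 10 * (1 - 15/100) = 8.5 Mbps
File size in Mb = 475 * 8 = 3800 Mb
Time = 3800 / 8.5
Time = 447.0588 seconds


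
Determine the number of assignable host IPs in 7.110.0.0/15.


Host bits = 32 - 15 = 17
Total addresses = 2^17 = 131072
Usable = total - 2 (network and broadcast)
Usable hosts: 131070


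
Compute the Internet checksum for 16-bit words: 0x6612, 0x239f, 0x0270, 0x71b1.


Sum all words (with carry folding):
+ 0x6612 = 0x6612
+ 0x239f = 0x89b1
+ 0x0270 = 0x8c21
+ 0x71b1 = 0xfdd2
One's complement: ~0xfdd2
Checksum = 0x022d


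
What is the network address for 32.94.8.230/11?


IP:   00100000.01011110.00001000.11100110
Mask: 11111111.11100000.00000000.00000000
AND operation:
Net:  00100000.01000000.00000000.00000000
Network: 32.64.0.0/11


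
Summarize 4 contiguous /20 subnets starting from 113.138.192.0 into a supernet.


Original prefix: /20
Number of subnets: 4 = 2^2
New prefix = 20 - 2 = 18
Supernet: 113.138.192.0/18


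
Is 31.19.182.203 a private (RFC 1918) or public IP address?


RFC 1918 private ranges:
  10.0.0.0/8 (10.0.0.0 - 10.255.255.255)
  172.16.0.0/12 (172.16.0.0 - 172.31.255.255)
  192.168.0.0/16 (192.168.0.0 - 192.168.255.255)
Public (not in any RFC 1918 range)


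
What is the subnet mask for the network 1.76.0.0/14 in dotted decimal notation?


/14 means 14 network bits, 18 host bits
Binary: 11111111111111000000000000000000
Mask: 255.252.0.0


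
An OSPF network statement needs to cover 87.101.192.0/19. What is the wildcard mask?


Subnet mask: 255.255.224.0
Wildcard = 255.255.255.255 - subnet mask
255 - 255 = 0
255 - 255 = 0
255 - 224 = 31
255 - 0 = 255
Wildcard: 0.0.31.255


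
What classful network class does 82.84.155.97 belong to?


First octet: 82
Binary: 01010010
0xxxxxxx -> Class A (1-126)
Class A, default mask 255.0.0.0 (/8)


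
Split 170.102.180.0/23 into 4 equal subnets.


New prefix = 23 + 2 = 25
Each subnet has 128 addresses
  170.102.180.0/25
  170.102.180.128/25
  170.102.181.0/25
  170.102.181.128/25
Subnets: 170.102.180.0/25, 170.102.180.128/25, 170.102.181.0/25, 170.102.181.128/25


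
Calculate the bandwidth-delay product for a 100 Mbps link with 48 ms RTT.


BDP = bandwidth * RTT
= 100 Mbps * 48 ms
= 100 * 1e6 * 48 / 1000 bits
= 4800000 bits
= 600000 bytes
= 585.9375 KB
BDP = 4800000 bits (600000 bytes)


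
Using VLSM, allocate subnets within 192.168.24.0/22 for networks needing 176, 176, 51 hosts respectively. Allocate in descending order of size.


176 hosts -> /24 (254 usable): 192.168.24.0/24
176 hosts -> /24 (254 usable): 192.168.25.0/24
51 hosts -> /26 (62 usable): 192.168.26.0/26
Allocation: 192.168.24.0/24 (176 hosts, 254 usable); 192.168.25.0/24 (176 hosts, 254 usable); 192.168.26.0/26 (51 hosts, 62 usable)


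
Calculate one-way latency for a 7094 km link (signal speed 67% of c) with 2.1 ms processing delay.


Speed = 0.67 * 3e5 km/s = 201000 km/s
Propagation delay = 7094 / 201000 = 0.0353 s = 35.2935 ms
Processing delay = 2.1 ms
Total one-way latency = 37.3935 ms


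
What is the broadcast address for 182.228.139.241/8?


Network: 182.0.0.0/8
Host bits = 24
Set all host bits to 1:
Broadcast: 182.255.255.255


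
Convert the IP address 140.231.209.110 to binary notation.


140 = 10001100
231 = 11100111
209 = 11010001
110 = 01101110
Binary: 10001100.11100111.11010001.01101110


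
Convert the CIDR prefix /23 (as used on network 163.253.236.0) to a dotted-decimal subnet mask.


/23 means 23 network bits, 9 host bits
Binary: 11111111111111111111111000000000
Mask: 255.255.254.0


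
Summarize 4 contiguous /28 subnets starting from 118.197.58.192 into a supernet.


Original prefix: /28
Number of subnets: 4 = 2^2
New prefix = 28 - 2 = 26
Supernet: 118.197.58.192/26


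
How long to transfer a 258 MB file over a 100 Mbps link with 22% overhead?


Effective throughput = 100 * (1 - 22/100) = 78 Mbps
File size in Mb = 258 * 8 = 2064 Mb
Time = 2064 / 78
Time = 26.4615 seconds
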